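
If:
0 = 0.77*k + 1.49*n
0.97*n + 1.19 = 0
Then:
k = 2.37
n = -1.23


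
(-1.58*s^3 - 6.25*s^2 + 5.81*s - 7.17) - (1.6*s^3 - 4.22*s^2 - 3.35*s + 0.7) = -3.18*s^3 - 2.03*s^2 + 9.16*s - 7.87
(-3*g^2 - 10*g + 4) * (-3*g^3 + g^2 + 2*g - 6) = 9*g^5 + 27*g^4 - 28*g^3 + 2*g^2 + 68*g - 24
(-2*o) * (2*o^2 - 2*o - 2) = -4*o^3 + 4*o^2 + 4*o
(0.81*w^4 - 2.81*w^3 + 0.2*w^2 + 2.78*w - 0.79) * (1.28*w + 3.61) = 1.0368*w^5 - 0.6727*w^4 - 9.8881*w^3 + 4.2804*w^2 + 9.0246*w - 2.8519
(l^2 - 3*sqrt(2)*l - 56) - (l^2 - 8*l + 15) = -3*sqrt(2)*l + 8*l - 71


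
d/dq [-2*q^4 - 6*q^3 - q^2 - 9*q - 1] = -8*q^3 - 18*q^2 - 2*q - 9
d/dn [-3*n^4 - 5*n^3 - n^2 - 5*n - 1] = -12*n^3 - 15*n^2 - 2*n - 5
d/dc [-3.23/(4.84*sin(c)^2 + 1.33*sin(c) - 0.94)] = (31.2664*sin(c) + 4.2959)*cos(c)/(4.84*sin(c)^2 + 1.33*sin(c) - 0.94)^2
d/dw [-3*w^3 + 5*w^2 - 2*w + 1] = -9*w^2 + 10*w - 2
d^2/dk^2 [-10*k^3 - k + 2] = -60*k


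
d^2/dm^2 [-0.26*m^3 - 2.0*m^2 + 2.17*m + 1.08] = -1.56*m - 4.0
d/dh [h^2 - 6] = 2*h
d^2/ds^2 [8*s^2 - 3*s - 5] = 16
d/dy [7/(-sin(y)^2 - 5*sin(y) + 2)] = 7*(2*sin(y) + 5)*cos(y)/(sin(y)^2 + 5*sin(y) - 2)^2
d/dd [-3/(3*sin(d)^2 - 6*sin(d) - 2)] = 18*(sin(d) - 1)*cos(d)/(-3*sin(d)^2 + 6*sin(d) + 2)^2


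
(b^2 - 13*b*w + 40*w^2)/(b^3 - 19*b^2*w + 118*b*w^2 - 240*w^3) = 1/(b - 6*w)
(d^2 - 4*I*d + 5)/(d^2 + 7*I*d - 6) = (d - 5*I)/(d + 6*I)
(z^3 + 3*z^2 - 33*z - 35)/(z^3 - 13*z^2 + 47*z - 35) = (z^2 + 8*z + 7)/(z^2 - 8*z + 7)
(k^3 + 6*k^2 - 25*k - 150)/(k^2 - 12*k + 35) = (k^2 + 11*k + 30)/(k - 7)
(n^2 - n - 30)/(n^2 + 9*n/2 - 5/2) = 2*(n - 6)/(2*n - 1)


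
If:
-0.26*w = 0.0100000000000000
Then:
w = -0.04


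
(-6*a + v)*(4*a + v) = -24*a^2 - 2*a*v + v^2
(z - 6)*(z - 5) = z^2 - 11*z + 30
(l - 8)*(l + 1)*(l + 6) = l^3 - l^2 - 50*l - 48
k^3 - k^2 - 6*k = k*(k - 3)*(k + 2)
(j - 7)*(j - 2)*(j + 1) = j^3 - 8*j^2 + 5*j + 14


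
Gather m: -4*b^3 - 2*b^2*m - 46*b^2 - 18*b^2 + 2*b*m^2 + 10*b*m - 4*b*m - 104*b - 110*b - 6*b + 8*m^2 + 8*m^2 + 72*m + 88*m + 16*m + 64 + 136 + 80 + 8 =-4*b^3 - 64*b^2 - 220*b + m^2*(2*b + 16) + m*(-2*b^2 + 6*b + 176) + 288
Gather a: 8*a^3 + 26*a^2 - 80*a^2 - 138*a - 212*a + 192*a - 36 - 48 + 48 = 8*a^3 - 54*a^2 - 158*a - 36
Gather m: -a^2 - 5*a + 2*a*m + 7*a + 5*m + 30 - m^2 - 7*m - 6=-a^2 + 2*a - m^2 + m*(2*a - 2) + 24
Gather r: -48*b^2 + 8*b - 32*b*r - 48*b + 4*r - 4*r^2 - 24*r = -48*b^2 - 40*b - 4*r^2 + r*(-32*b - 20)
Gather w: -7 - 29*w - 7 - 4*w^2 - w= -4*w^2 - 30*w - 14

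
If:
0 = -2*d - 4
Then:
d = -2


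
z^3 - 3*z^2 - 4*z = z*(z - 4)*(z + 1)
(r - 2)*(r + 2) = r^2 - 4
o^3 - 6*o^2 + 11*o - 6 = (o - 3)*(o - 2)*(o - 1)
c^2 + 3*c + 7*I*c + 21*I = (c + 3)*(c + 7*I)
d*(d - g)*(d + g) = d^3 - d*g^2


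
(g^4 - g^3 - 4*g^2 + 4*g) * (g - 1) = g^5 - 2*g^4 - 3*g^3 + 8*g^2 - 4*g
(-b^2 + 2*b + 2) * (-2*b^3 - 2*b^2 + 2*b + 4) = 2*b^5 - 2*b^4 - 10*b^3 - 4*b^2 + 12*b + 8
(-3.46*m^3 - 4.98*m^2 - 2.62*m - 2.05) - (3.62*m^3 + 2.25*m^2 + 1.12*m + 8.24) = -7.08*m^3 - 7.23*m^2 - 3.74*m - 10.29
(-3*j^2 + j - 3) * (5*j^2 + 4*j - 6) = -15*j^4 - 7*j^3 + 7*j^2 - 18*j + 18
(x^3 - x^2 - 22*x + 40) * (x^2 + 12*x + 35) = x^5 + 11*x^4 + x^3 - 259*x^2 - 290*x + 1400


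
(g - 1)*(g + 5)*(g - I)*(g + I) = g^4 + 4*g^3 - 4*g^2 + 4*g - 5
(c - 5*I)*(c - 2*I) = c^2 - 7*I*c - 10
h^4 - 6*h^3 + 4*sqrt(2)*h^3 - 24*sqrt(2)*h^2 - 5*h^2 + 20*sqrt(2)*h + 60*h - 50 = (h - 5)*(h - 1)*(h - sqrt(2))*(h + 5*sqrt(2))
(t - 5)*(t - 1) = t^2 - 6*t + 5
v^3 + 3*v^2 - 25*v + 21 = (v - 3)*(v - 1)*(v + 7)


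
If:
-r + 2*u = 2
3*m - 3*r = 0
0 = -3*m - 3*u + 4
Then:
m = 2/9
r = 2/9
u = 10/9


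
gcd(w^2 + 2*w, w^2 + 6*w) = w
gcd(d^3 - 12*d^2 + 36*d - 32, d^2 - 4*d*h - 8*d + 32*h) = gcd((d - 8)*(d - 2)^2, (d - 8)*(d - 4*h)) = d - 8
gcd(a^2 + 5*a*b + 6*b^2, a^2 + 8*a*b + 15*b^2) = a + 3*b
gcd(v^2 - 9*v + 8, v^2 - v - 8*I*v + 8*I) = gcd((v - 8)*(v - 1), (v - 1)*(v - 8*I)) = v - 1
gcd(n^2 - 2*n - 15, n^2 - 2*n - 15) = n^2 - 2*n - 15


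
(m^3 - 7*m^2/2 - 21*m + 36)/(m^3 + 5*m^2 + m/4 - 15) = 2*(m - 6)/(2*m + 5)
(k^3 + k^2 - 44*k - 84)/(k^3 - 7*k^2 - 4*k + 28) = (k + 6)/(k - 2)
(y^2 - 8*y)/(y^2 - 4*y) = (y - 8)/(y - 4)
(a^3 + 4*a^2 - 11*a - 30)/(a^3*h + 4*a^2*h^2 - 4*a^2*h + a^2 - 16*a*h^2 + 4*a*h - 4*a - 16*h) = (a^3 + 4*a^2 - 11*a - 30)/(a^3*h + 4*a^2*h^2 - 4*a^2*h + a^2 - 16*a*h^2 + 4*a*h - 4*a - 16*h)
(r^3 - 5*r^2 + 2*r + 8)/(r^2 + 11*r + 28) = (r^3 - 5*r^2 + 2*r + 8)/(r^2 + 11*r + 28)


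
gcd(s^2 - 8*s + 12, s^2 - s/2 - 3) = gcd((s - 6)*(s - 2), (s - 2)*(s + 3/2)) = s - 2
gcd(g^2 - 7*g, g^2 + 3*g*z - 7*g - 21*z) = g - 7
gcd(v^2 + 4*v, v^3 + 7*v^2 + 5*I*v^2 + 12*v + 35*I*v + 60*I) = v + 4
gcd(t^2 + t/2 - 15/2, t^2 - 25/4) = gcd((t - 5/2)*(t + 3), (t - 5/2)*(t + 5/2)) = t - 5/2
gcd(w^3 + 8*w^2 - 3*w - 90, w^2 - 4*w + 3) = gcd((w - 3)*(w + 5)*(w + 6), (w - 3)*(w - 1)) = w - 3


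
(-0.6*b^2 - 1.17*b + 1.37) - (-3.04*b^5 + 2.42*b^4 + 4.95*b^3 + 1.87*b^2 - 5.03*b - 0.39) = 3.04*b^5 - 2.42*b^4 - 4.95*b^3 - 2.47*b^2 + 3.86*b + 1.76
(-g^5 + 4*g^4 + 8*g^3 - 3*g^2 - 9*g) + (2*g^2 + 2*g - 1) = -g^5 + 4*g^4 + 8*g^3 - g^2 - 7*g - 1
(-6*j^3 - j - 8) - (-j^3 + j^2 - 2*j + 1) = -5*j^3 - j^2 + j - 9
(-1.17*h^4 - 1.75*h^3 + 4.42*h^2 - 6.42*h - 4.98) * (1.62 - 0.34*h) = 0.3978*h^5 - 1.3004*h^4 - 4.3378*h^3 + 9.3432*h^2 - 8.7072*h - 8.0676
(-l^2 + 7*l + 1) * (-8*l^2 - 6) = 8*l^4 - 56*l^3 - 2*l^2 - 42*l - 6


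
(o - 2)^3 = o^3 - 6*o^2 + 12*o - 8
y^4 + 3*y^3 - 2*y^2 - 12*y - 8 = (y - 2)*(y + 1)*(y + 2)^2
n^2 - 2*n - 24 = (n - 6)*(n + 4)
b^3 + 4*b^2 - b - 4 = (b - 1)*(b + 1)*(b + 4)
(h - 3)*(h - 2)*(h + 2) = h^3 - 3*h^2 - 4*h + 12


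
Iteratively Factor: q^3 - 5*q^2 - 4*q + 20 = (q + 2)*(q^2 - 7*q + 10) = (q - 5)*(q + 2)*(q - 2)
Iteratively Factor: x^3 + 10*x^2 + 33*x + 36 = (x + 4)*(x^2 + 6*x + 9) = (x + 3)*(x + 4)*(x + 3)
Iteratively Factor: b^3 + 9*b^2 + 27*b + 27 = (b + 3)*(b^2 + 6*b + 9) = (b + 3)^2*(b + 3)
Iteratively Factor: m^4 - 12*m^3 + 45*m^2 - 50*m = (m - 5)*(m^3 - 7*m^2 + 10*m) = (m - 5)*(m - 2)*(m^2 - 5*m) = (m - 5)^2*(m - 2)*(m)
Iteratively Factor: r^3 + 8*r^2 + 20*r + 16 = (r + 4)*(r^2 + 4*r + 4) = (r + 2)*(r + 4)*(r + 2)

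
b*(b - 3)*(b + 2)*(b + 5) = b^4 + 4*b^3 - 11*b^2 - 30*b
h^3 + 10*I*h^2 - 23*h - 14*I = (h + I)*(h + 2*I)*(h + 7*I)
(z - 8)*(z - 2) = z^2 - 10*z + 16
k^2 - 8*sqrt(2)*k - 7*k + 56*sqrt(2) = (k - 7)*(k - 8*sqrt(2))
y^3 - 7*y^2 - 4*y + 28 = (y - 7)*(y - 2)*(y + 2)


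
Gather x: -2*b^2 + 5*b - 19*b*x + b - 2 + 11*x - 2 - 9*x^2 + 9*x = -2*b^2 + 6*b - 9*x^2 + x*(20 - 19*b) - 4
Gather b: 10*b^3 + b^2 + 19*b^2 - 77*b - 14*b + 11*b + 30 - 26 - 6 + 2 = 10*b^3 + 20*b^2 - 80*b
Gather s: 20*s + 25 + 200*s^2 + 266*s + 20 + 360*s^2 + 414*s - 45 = 560*s^2 + 700*s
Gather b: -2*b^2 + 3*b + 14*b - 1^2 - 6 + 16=-2*b^2 + 17*b + 9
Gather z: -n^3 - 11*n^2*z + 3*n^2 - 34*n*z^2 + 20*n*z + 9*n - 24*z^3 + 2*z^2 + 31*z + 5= -n^3 + 3*n^2 + 9*n - 24*z^3 + z^2*(2 - 34*n) + z*(-11*n^2 + 20*n + 31) + 5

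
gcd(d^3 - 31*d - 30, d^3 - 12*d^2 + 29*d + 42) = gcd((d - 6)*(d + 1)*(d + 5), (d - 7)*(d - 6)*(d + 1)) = d^2 - 5*d - 6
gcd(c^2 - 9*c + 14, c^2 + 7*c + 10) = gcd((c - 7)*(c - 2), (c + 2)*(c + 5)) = 1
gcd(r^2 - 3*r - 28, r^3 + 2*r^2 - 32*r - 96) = r + 4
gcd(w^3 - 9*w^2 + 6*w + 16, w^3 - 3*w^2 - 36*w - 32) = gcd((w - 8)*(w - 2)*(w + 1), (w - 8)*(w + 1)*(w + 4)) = w^2 - 7*w - 8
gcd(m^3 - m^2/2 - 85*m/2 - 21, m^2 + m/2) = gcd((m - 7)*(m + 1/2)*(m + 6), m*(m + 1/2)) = m + 1/2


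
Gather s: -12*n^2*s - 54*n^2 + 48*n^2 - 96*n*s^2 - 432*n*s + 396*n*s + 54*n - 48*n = -6*n^2 - 96*n*s^2 + 6*n + s*(-12*n^2 - 36*n)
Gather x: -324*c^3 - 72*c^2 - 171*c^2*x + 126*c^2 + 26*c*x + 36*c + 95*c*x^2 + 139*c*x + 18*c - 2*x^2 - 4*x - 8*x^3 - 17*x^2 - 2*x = -324*c^3 + 54*c^2 + 54*c - 8*x^3 + x^2*(95*c - 19) + x*(-171*c^2 + 165*c - 6)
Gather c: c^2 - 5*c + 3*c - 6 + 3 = c^2 - 2*c - 3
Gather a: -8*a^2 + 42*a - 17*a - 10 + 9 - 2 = -8*a^2 + 25*a - 3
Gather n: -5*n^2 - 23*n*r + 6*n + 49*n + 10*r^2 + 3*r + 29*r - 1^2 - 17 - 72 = -5*n^2 + n*(55 - 23*r) + 10*r^2 + 32*r - 90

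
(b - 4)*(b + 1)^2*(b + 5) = b^4 + 3*b^3 - 17*b^2 - 39*b - 20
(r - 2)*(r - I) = r^2 - 2*r - I*r + 2*I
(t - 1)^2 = t^2 - 2*t + 1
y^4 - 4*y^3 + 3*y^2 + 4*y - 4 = (y - 2)^2*(y - 1)*(y + 1)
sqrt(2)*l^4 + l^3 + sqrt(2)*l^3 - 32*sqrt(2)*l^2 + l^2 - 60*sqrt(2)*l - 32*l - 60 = (l - 6)*(l + 2)*(l + 5)*(sqrt(2)*l + 1)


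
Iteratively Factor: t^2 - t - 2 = (t - 2)*(t + 1)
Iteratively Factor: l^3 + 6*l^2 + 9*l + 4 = (l + 4)*(l^2 + 2*l + 1) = (l + 1)*(l + 4)*(l + 1)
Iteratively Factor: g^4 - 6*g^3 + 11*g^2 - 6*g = (g - 3)*(g^3 - 3*g^2 + 2*g) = (g - 3)*(g - 1)*(g^2 - 2*g) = (g - 3)*(g - 2)*(g - 1)*(g)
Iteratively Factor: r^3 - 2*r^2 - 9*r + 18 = (r - 3)*(r^2 + r - 6) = (r - 3)*(r - 2)*(r + 3)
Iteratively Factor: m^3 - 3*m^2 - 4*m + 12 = (m - 3)*(m^2 - 4) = (m - 3)*(m - 2)*(m + 2)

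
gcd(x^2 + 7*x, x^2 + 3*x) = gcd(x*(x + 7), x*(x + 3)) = x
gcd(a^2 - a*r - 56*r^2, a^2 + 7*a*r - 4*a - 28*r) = a + 7*r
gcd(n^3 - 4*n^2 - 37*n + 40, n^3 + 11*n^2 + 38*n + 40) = n + 5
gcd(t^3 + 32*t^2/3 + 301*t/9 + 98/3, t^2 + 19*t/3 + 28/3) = t + 7/3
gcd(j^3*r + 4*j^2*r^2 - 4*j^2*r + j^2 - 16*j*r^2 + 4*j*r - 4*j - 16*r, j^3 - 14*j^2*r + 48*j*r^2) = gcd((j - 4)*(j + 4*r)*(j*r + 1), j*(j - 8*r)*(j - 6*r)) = 1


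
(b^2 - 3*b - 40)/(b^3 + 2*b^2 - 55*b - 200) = 1/(b + 5)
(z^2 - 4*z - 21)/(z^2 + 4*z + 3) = (z - 7)/(z + 1)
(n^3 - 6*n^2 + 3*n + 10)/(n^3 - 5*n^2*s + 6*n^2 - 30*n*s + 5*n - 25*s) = (-n^2 + 7*n - 10)/(-n^2 + 5*n*s - 5*n + 25*s)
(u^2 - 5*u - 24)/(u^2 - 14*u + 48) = (u + 3)/(u - 6)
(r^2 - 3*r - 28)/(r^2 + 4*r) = (r - 7)/r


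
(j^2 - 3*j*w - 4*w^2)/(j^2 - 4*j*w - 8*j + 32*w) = (j + w)/(j - 8)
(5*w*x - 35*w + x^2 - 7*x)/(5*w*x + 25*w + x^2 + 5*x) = (x - 7)/(x + 5)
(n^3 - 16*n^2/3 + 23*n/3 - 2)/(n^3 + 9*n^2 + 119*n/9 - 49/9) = 3*(n^2 - 5*n + 6)/(3*n^2 + 28*n + 49)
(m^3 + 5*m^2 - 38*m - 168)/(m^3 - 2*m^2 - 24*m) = (m + 7)/m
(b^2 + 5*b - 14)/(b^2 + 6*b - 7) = (b - 2)/(b - 1)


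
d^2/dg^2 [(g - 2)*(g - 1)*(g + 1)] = 6*g - 4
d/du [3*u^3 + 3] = 9*u^2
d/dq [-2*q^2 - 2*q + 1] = -4*q - 2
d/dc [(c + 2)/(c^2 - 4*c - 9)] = (c^2 - 4*c - 2*(c - 2)*(c + 2) - 9)/(-c^2 + 4*c + 9)^2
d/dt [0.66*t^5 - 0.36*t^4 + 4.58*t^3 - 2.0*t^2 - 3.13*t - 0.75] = 3.3*t^4 - 1.44*t^3 + 13.74*t^2 - 4.0*t - 3.13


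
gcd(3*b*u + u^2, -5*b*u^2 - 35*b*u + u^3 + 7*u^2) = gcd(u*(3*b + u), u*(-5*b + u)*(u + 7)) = u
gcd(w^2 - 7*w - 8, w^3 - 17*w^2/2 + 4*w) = w - 8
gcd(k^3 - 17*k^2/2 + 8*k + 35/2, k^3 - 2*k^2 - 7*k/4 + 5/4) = k^2 - 3*k/2 - 5/2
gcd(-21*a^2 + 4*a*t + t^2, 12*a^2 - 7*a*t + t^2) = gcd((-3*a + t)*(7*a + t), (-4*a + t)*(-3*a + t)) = -3*a + t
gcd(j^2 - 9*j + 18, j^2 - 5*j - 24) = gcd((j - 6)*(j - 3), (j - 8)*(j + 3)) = 1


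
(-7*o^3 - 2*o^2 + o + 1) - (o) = -7*o^3 - 2*o^2 + 1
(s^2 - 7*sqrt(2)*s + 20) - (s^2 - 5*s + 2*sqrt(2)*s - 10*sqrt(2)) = -9*sqrt(2)*s + 5*s + 10*sqrt(2) + 20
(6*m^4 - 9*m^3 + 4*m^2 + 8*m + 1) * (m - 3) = 6*m^5 - 27*m^4 + 31*m^3 - 4*m^2 - 23*m - 3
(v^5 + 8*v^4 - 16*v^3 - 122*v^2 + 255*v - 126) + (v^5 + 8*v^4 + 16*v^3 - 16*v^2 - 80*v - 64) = 2*v^5 + 16*v^4 - 138*v^2 + 175*v - 190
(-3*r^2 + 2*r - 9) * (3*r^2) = -9*r^4 + 6*r^3 - 27*r^2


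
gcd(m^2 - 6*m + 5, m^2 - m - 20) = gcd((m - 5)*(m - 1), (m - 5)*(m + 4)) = m - 5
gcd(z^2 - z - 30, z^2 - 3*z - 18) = z - 6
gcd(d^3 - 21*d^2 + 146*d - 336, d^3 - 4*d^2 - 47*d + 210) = d - 6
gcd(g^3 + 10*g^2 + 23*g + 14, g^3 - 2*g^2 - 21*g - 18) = g + 1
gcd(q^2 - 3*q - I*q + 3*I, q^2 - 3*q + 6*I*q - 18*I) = q - 3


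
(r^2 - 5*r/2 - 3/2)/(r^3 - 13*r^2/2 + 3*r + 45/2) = (2*r + 1)/(2*r^2 - 7*r - 15)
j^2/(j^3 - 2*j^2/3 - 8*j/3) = 3*j/(3*j^2 - 2*j - 8)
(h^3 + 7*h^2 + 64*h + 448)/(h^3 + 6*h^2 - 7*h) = (h^2 + 64)/(h*(h - 1))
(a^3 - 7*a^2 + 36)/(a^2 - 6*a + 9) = (a^2 - 4*a - 12)/(a - 3)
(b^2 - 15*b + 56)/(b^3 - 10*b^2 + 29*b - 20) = (b^2 - 15*b + 56)/(b^3 - 10*b^2 + 29*b - 20)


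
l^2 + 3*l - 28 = (l - 4)*(l + 7)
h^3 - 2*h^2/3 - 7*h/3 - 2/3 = (h - 2)*(h + 1/3)*(h + 1)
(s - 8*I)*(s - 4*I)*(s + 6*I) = s^3 - 6*I*s^2 + 40*s - 192*I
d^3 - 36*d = d*(d - 6)*(d + 6)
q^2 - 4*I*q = q*(q - 4*I)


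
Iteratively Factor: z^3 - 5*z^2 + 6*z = (z - 3)*(z^2 - 2*z) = z*(z - 3)*(z - 2)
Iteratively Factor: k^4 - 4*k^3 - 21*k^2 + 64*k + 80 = (k + 4)*(k^3 - 8*k^2 + 11*k + 20) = (k + 1)*(k + 4)*(k^2 - 9*k + 20) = (k - 4)*(k + 1)*(k + 4)*(k - 5)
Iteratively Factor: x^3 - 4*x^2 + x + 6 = (x - 3)*(x^2 - x - 2) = (x - 3)*(x - 2)*(x + 1)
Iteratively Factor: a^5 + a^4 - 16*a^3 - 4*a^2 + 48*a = (a + 4)*(a^4 - 3*a^3 - 4*a^2 + 12*a) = (a - 2)*(a + 4)*(a^3 - a^2 - 6*a) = a*(a - 2)*(a + 4)*(a^2 - a - 6) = a*(a - 3)*(a - 2)*(a + 4)*(a + 2)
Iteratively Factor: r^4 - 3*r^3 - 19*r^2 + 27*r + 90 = (r + 3)*(r^3 - 6*r^2 - r + 30) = (r + 2)*(r + 3)*(r^2 - 8*r + 15) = (r - 3)*(r + 2)*(r + 3)*(r - 5)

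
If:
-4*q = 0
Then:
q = 0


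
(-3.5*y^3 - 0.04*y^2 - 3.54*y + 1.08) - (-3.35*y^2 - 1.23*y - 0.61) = -3.5*y^3 + 3.31*y^2 - 2.31*y + 1.69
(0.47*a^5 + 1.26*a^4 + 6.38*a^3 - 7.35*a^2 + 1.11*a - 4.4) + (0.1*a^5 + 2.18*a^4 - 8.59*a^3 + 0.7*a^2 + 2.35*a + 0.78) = 0.57*a^5 + 3.44*a^4 - 2.21*a^3 - 6.65*a^2 + 3.46*a - 3.62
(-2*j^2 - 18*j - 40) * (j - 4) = -2*j^3 - 10*j^2 + 32*j + 160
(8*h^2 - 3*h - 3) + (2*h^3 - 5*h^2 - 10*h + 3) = 2*h^3 + 3*h^2 - 13*h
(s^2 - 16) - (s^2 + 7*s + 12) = -7*s - 28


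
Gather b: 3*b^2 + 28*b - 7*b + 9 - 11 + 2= 3*b^2 + 21*b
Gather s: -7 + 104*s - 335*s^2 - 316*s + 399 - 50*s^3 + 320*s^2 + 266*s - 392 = -50*s^3 - 15*s^2 + 54*s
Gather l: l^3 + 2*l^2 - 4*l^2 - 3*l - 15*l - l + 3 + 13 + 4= l^3 - 2*l^2 - 19*l + 20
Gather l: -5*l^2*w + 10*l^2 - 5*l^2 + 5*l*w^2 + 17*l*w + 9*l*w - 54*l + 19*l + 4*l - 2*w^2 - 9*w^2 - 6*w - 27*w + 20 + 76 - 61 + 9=l^2*(5 - 5*w) + l*(5*w^2 + 26*w - 31) - 11*w^2 - 33*w + 44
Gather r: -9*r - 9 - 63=-9*r - 72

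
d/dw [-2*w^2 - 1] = -4*w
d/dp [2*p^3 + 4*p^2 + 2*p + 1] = 6*p^2 + 8*p + 2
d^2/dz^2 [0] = 0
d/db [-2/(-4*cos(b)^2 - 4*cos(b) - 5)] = 8*(sin(b) + sin(2*b))/(4*cos(b) + 2*cos(2*b) + 7)^2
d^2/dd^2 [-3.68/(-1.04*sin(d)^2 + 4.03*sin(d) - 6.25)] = (-15.921152*sin(d)^4 + 46.270848*sin(d)^3 + 59.795216*sin(d)^2 - 185.231696*sin(d) + 71.693024)/(1.04*sin(d)^2 - 4.03*sin(d) + 6.25)^3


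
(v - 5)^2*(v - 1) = v^3 - 11*v^2 + 35*v - 25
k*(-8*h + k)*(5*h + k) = -40*h^2*k - 3*h*k^2 + k^3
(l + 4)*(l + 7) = l^2 + 11*l + 28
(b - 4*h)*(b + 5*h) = b^2 + b*h - 20*h^2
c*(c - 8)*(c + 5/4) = c^3 - 27*c^2/4 - 10*c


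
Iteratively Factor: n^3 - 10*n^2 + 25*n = (n - 5)*(n^2 - 5*n) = n*(n - 5)*(n - 5)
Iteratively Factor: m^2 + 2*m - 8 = (m + 4)*(m - 2)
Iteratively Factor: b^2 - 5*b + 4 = (b - 1)*(b - 4)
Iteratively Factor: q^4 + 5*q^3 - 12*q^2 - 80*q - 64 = (q + 4)*(q^3 + q^2 - 16*q - 16) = (q - 4)*(q + 4)*(q^2 + 5*q + 4) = (q - 4)*(q + 4)^2*(q + 1)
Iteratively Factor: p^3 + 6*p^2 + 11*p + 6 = (p + 2)*(p^2 + 4*p + 3) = (p + 2)*(p + 3)*(p + 1)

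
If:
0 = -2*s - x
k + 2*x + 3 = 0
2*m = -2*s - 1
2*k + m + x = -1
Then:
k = 7/5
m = -8/5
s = 11/10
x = -11/5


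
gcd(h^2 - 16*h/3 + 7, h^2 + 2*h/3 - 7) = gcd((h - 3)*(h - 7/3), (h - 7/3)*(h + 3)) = h - 7/3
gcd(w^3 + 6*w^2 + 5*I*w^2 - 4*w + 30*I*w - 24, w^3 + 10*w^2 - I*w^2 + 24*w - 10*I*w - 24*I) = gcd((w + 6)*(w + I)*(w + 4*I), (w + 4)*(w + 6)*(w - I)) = w + 6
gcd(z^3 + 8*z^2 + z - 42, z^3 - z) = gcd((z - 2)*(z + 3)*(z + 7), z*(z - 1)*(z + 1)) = 1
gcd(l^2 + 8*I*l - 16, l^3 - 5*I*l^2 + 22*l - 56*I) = l + 4*I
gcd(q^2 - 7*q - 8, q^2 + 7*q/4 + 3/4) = q + 1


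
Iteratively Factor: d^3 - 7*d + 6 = (d + 3)*(d^2 - 3*d + 2) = (d - 1)*(d + 3)*(d - 2)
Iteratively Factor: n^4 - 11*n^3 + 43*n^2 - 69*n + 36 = (n - 3)*(n^3 - 8*n^2 + 19*n - 12) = (n - 3)^2*(n^2 - 5*n + 4) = (n - 4)*(n - 3)^2*(n - 1)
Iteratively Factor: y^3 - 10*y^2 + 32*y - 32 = (y - 4)*(y^2 - 6*y + 8) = (y - 4)*(y - 2)*(y - 4)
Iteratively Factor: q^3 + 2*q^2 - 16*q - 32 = (q + 4)*(q^2 - 2*q - 8) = (q + 2)*(q + 4)*(q - 4)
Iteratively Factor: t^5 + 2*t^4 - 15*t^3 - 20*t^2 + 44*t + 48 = (t - 2)*(t^4 + 4*t^3 - 7*t^2 - 34*t - 24) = (t - 3)*(t - 2)*(t^3 + 7*t^2 + 14*t + 8) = (t - 3)*(t - 2)*(t + 1)*(t^2 + 6*t + 8) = (t - 3)*(t - 2)*(t + 1)*(t + 2)*(t + 4)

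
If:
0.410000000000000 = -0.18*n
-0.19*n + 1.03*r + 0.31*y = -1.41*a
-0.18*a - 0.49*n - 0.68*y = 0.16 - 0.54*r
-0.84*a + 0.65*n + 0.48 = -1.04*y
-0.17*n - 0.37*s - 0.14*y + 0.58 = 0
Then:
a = -0.05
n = -2.28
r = -0.63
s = 2.27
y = 0.92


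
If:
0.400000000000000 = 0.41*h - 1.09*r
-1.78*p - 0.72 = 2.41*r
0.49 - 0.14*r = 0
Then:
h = 10.28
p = -5.14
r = 3.50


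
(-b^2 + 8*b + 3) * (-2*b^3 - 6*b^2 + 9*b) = 2*b^5 - 10*b^4 - 63*b^3 + 54*b^2 + 27*b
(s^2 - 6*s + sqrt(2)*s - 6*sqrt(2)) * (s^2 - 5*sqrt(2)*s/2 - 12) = s^4 - 6*s^3 - 3*sqrt(2)*s^3/2 - 17*s^2 + 9*sqrt(2)*s^2 - 12*sqrt(2)*s + 102*s + 72*sqrt(2)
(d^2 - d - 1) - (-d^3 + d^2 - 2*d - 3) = d^3 + d + 2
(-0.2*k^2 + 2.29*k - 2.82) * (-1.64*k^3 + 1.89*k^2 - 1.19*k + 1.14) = 0.328*k^5 - 4.1336*k^4 + 9.1909*k^3 - 8.2829*k^2 + 5.9664*k - 3.2148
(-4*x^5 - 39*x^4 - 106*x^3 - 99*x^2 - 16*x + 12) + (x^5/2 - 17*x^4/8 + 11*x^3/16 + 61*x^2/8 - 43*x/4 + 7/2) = -7*x^5/2 - 329*x^4/8 - 1685*x^3/16 - 731*x^2/8 - 107*x/4 + 31/2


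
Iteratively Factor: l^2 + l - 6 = (l + 3)*(l - 2)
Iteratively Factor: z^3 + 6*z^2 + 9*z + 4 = (z + 1)*(z^2 + 5*z + 4) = (z + 1)^2*(z + 4)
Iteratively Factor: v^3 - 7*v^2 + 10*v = (v - 5)*(v^2 - 2*v) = (v - 5)*(v - 2)*(v)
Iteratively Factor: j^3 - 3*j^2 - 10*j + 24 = (j - 4)*(j^2 + j - 6) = (j - 4)*(j + 3)*(j - 2)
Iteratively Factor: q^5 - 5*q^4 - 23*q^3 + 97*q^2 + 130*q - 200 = (q - 5)*(q^4 - 23*q^2 - 18*q + 40) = (q - 5)^2*(q^3 + 5*q^2 + 2*q - 8) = (q - 5)^2*(q + 4)*(q^2 + q - 2) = (q - 5)^2*(q - 1)*(q + 4)*(q + 2)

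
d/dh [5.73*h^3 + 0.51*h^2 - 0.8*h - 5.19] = 17.19*h^2 + 1.02*h - 0.8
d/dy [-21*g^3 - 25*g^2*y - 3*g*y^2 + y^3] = -25*g^2 - 6*g*y + 3*y^2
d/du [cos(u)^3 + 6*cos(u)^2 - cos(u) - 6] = (-3*cos(u)^2 - 12*cos(u) + 1)*sin(u)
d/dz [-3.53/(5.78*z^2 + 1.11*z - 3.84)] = (40.8068*z + 3.9183)/(5.78*z^2 + 1.11*z - 3.84)^2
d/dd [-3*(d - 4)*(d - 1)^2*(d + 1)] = -12*d^3 + 45*d^2 - 18*d - 15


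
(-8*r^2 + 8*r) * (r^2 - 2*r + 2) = -8*r^4 + 24*r^3 - 32*r^2 + 16*r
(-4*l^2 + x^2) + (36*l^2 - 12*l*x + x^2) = 32*l^2 - 12*l*x + 2*x^2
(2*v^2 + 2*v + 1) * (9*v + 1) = 18*v^3 + 20*v^2 + 11*v + 1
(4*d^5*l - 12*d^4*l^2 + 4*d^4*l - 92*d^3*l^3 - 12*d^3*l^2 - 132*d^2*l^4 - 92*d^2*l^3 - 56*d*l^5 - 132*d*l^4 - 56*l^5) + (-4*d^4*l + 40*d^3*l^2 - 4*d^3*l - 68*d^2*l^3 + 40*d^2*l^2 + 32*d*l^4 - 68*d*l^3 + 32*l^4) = 4*d^5*l - 12*d^4*l^2 - 92*d^3*l^3 + 28*d^3*l^2 - 4*d^3*l - 132*d^2*l^4 - 160*d^2*l^3 + 40*d^2*l^2 - 56*d*l^5 - 100*d*l^4 - 68*d*l^3 - 56*l^5 + 32*l^4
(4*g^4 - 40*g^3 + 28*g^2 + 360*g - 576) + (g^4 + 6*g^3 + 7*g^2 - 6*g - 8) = 5*g^4 - 34*g^3 + 35*g^2 + 354*g - 584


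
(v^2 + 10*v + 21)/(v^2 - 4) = (v^2 + 10*v + 21)/(v^2 - 4)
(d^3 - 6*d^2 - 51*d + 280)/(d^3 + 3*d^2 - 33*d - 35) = (d - 8)/(d + 1)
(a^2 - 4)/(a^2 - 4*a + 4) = (a + 2)/(a - 2)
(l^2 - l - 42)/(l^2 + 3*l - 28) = (l^2 - l - 42)/(l^2 + 3*l - 28)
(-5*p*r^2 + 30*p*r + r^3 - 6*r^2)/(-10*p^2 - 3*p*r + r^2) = r*(r - 6)/(2*p + r)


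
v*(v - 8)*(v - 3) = v^3 - 11*v^2 + 24*v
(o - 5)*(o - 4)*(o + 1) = o^3 - 8*o^2 + 11*o + 20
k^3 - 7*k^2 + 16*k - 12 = (k - 3)*(k - 2)^2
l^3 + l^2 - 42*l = l*(l - 6)*(l + 7)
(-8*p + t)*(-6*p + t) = 48*p^2 - 14*p*t + t^2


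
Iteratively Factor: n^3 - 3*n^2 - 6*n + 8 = (n - 4)*(n^2 + n - 2) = (n - 4)*(n + 2)*(n - 1)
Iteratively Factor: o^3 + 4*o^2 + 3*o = (o)*(o^2 + 4*o + 3) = o*(o + 3)*(o + 1)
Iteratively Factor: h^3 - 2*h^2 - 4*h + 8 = (h - 2)*(h^2 - 4) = (h - 2)^2*(h + 2)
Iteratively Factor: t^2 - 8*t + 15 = (t - 5)*(t - 3)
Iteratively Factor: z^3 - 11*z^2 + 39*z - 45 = (z - 3)*(z^2 - 8*z + 15) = (z - 5)*(z - 3)*(z - 3)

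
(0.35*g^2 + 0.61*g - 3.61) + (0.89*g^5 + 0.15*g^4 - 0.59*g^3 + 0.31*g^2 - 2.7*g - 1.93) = 0.89*g^5 + 0.15*g^4 - 0.59*g^3 + 0.66*g^2 - 2.09*g - 5.54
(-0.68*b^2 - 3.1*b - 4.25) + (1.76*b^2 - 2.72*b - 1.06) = 1.08*b^2 - 5.82*b - 5.31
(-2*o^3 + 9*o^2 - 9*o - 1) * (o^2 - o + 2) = -2*o^5 + 11*o^4 - 22*o^3 + 26*o^2 - 17*o - 2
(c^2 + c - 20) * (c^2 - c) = c^4 - 21*c^2 + 20*c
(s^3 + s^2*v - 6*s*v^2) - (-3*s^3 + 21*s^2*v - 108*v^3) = 4*s^3 - 20*s^2*v - 6*s*v^2 + 108*v^3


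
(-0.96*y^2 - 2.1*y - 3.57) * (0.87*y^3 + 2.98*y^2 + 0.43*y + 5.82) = -0.8352*y^5 - 4.6878*y^4 - 9.7767*y^3 - 17.1288*y^2 - 13.7571*y - 20.7774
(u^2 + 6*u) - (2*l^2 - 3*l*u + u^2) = -2*l^2 + 3*l*u + 6*u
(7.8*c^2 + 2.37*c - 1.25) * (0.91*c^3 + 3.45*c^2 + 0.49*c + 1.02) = 7.098*c^5 + 29.0667*c^4 + 10.861*c^3 + 4.8048*c^2 + 1.8049*c - 1.275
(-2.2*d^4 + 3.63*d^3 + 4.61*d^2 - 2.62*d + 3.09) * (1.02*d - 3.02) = -2.244*d^5 + 10.3466*d^4 - 6.2604*d^3 - 16.5946*d^2 + 11.0642*d - 9.3318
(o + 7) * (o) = o^2 + 7*o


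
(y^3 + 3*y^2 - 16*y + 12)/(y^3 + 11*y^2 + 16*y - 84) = (y - 1)/(y + 7)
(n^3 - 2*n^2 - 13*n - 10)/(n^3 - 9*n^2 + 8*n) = (n^3 - 2*n^2 - 13*n - 10)/(n*(n^2 - 9*n + 8))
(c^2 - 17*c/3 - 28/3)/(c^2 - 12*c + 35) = (c + 4/3)/(c - 5)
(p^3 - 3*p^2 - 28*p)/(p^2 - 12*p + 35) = p*(p + 4)/(p - 5)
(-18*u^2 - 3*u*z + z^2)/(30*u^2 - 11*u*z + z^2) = (3*u + z)/(-5*u + z)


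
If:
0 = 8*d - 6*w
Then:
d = 3*w/4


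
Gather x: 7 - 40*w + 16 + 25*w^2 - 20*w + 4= 25*w^2 - 60*w + 27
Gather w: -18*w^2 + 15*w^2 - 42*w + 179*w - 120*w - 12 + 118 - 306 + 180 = -3*w^2 + 17*w - 20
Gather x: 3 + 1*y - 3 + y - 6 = 2*y - 6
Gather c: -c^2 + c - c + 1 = 1 - c^2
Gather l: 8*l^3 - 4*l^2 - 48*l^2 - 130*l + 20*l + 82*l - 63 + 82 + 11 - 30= 8*l^3 - 52*l^2 - 28*l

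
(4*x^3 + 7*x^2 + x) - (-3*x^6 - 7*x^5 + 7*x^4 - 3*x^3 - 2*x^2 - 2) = 3*x^6 + 7*x^5 - 7*x^4 + 7*x^3 + 9*x^2 + x + 2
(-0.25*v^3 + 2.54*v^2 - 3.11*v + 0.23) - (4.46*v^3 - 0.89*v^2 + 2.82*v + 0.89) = -4.71*v^3 + 3.43*v^2 - 5.93*v - 0.66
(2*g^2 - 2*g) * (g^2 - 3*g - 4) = 2*g^4 - 8*g^3 - 2*g^2 + 8*g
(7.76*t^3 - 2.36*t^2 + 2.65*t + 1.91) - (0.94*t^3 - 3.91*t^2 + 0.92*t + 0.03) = 6.82*t^3 + 1.55*t^2 + 1.73*t + 1.88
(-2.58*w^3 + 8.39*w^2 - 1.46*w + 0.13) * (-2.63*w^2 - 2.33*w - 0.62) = 6.7854*w^5 - 16.0543*w^4 - 14.1093*w^3 - 2.1419*w^2 + 0.6023*w - 0.0806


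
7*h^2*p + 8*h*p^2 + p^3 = p*(h + p)*(7*h + p)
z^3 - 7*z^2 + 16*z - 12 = (z - 3)*(z - 2)^2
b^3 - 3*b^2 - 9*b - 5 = (b - 5)*(b + 1)^2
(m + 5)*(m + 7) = m^2 + 12*m + 35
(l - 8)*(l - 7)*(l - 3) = l^3 - 18*l^2 + 101*l - 168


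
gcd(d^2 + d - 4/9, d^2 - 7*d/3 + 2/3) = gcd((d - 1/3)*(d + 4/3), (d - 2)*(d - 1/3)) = d - 1/3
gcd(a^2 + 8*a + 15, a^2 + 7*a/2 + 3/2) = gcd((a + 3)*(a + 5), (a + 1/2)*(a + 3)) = a + 3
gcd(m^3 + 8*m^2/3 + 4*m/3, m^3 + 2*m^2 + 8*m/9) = m^2 + 2*m/3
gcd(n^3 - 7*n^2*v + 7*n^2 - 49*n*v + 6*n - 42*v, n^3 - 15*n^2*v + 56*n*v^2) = -n + 7*v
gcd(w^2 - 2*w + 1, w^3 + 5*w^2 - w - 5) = w - 1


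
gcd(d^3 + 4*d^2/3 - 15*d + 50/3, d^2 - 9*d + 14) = d - 2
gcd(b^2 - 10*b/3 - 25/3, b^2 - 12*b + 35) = b - 5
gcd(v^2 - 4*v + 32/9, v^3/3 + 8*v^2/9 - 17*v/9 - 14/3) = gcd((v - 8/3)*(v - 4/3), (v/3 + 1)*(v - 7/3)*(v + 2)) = 1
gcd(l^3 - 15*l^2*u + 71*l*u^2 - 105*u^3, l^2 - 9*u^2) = -l + 3*u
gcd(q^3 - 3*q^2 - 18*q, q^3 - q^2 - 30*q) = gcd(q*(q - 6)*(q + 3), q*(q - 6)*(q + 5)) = q^2 - 6*q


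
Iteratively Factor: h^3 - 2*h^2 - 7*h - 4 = (h + 1)*(h^2 - 3*h - 4) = (h + 1)^2*(h - 4)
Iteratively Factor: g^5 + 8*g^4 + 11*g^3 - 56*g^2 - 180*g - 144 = (g + 2)*(g^4 + 6*g^3 - g^2 - 54*g - 72) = (g + 2)*(g + 3)*(g^3 + 3*g^2 - 10*g - 24) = (g - 3)*(g + 2)*(g + 3)*(g^2 + 6*g + 8) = (g - 3)*(g + 2)*(g + 3)*(g + 4)*(g + 2)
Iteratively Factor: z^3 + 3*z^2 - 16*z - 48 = (z + 3)*(z^2 - 16) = (z + 3)*(z + 4)*(z - 4)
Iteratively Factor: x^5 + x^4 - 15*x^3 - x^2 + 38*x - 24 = (x - 1)*(x^4 + 2*x^3 - 13*x^2 - 14*x + 24) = (x - 1)*(x + 4)*(x^3 - 2*x^2 - 5*x + 6) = (x - 3)*(x - 1)*(x + 4)*(x^2 + x - 2) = (x - 3)*(x - 1)^2*(x + 4)*(x + 2)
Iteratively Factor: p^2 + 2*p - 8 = (p + 4)*(p - 2)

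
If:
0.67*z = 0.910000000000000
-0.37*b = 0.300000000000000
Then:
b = -0.81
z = 1.36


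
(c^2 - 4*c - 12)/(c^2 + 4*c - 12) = (c^2 - 4*c - 12)/(c^2 + 4*c - 12)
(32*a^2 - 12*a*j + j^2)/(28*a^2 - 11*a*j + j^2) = (8*a - j)/(7*a - j)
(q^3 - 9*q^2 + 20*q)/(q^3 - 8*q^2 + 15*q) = (q - 4)/(q - 3)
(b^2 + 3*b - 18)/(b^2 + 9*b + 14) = (b^2 + 3*b - 18)/(b^2 + 9*b + 14)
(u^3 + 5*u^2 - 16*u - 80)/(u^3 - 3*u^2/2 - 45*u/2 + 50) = 2*(u + 4)/(2*u - 5)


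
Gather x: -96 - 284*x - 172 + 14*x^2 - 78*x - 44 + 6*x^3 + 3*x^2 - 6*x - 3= 6*x^3 + 17*x^2 - 368*x - 315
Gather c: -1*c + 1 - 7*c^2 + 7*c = -7*c^2 + 6*c + 1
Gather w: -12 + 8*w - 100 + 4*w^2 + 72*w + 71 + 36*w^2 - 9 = 40*w^2 + 80*w - 50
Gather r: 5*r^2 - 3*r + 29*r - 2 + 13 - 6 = 5*r^2 + 26*r + 5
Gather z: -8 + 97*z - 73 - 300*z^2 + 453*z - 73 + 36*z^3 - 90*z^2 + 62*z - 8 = 36*z^3 - 390*z^2 + 612*z - 162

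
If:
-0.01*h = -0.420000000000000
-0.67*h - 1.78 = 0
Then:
No Solution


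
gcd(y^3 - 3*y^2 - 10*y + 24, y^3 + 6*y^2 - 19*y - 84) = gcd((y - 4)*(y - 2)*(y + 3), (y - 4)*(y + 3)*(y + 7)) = y^2 - y - 12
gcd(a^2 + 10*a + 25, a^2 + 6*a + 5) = a + 5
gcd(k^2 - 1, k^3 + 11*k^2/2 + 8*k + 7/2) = k + 1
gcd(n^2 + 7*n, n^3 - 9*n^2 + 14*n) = n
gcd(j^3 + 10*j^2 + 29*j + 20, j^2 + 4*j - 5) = j + 5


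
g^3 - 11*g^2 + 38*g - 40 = (g - 5)*(g - 4)*(g - 2)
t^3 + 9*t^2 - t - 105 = (t - 3)*(t + 5)*(t + 7)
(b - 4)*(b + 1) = b^2 - 3*b - 4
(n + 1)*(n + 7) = n^2 + 8*n + 7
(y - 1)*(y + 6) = y^2 + 5*y - 6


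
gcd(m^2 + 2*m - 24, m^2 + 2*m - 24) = m^2 + 2*m - 24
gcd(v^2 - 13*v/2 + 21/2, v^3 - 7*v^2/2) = v - 7/2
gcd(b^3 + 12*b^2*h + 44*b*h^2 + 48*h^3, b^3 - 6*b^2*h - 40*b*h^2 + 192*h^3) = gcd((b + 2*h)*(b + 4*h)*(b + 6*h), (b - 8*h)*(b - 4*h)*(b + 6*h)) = b + 6*h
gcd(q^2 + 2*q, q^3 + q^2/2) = q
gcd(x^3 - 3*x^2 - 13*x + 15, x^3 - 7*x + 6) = x^2 + 2*x - 3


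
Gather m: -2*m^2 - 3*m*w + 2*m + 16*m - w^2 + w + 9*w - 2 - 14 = -2*m^2 + m*(18 - 3*w) - w^2 + 10*w - 16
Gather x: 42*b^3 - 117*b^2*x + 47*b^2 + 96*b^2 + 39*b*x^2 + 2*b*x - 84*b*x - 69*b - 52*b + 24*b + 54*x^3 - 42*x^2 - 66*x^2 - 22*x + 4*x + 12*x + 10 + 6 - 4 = 42*b^3 + 143*b^2 - 97*b + 54*x^3 + x^2*(39*b - 108) + x*(-117*b^2 - 82*b - 6) + 12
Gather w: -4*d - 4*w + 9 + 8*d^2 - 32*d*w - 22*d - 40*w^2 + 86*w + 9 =8*d^2 - 26*d - 40*w^2 + w*(82 - 32*d) + 18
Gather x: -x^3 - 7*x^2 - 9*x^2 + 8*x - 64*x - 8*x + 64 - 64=-x^3 - 16*x^2 - 64*x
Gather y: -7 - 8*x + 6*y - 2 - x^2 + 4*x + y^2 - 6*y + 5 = -x^2 - 4*x + y^2 - 4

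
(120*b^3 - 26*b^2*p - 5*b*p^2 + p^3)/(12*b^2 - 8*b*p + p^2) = (-20*b^2 + b*p + p^2)/(-2*b + p)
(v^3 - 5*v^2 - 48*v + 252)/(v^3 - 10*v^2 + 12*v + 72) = (v + 7)/(v + 2)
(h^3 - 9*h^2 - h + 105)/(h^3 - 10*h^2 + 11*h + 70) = (h + 3)/(h + 2)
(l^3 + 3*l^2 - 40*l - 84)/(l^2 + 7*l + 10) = (l^2 + l - 42)/(l + 5)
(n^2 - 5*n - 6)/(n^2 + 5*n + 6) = (n^2 - 5*n - 6)/(n^2 + 5*n + 6)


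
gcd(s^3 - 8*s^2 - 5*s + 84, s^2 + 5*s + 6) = s + 3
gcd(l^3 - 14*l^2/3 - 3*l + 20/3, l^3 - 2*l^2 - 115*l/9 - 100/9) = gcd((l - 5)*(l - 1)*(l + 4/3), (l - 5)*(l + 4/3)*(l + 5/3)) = l^2 - 11*l/3 - 20/3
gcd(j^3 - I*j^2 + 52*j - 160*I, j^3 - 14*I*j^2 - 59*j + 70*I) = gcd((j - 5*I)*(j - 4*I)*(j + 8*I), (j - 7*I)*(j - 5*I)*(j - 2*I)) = j - 5*I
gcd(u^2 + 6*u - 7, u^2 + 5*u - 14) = u + 7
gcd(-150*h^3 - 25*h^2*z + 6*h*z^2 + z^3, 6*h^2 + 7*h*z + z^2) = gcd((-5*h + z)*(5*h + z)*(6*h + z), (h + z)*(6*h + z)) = 6*h + z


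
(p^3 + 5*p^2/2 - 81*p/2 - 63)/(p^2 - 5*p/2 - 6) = (p^2 + p - 42)/(p - 4)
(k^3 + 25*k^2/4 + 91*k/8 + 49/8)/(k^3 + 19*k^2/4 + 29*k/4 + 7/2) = (k + 7/2)/(k + 2)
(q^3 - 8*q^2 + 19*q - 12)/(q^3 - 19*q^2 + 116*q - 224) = (q^2 - 4*q + 3)/(q^2 - 15*q + 56)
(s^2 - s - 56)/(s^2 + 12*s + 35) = (s - 8)/(s + 5)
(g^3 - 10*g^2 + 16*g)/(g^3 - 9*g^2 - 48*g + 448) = g*(g - 2)/(g^2 - g - 56)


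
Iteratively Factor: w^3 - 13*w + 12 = (w - 3)*(w^2 + 3*w - 4) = (w - 3)*(w + 4)*(w - 1)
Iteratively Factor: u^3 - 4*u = (u)*(u^2 - 4) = u*(u - 2)*(u + 2)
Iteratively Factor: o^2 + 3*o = (o + 3)*(o)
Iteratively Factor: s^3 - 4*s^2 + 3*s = (s - 3)*(s^2 - s) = s*(s - 3)*(s - 1)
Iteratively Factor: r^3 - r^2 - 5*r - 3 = (r - 3)*(r^2 + 2*r + 1) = (r - 3)*(r + 1)*(r + 1)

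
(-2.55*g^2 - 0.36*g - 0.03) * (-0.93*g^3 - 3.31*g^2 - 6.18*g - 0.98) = 2.3715*g^5 + 8.7753*g^4 + 16.9785*g^3 + 4.8231*g^2 + 0.5382*g + 0.0294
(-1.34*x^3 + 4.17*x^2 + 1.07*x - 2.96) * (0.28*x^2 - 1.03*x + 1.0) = -0.3752*x^5 + 2.5478*x^4 - 5.3355*x^3 + 2.2391*x^2 + 4.1188*x - 2.96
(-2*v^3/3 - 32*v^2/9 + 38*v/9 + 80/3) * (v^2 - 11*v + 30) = -2*v^5/3 + 34*v^4/9 + 70*v^3/3 - 1138*v^2/9 - 500*v/3 + 800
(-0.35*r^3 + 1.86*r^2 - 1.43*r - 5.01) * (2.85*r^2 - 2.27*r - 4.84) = -0.9975*r^5 + 6.0955*r^4 - 6.6037*r^3 - 20.0348*r^2 + 18.2939*r + 24.2484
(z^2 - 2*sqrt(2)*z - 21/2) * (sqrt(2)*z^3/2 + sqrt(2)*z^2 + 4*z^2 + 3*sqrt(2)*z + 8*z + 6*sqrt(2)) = sqrt(2)*z^5/2 + sqrt(2)*z^4 + 2*z^4 - 41*sqrt(2)*z^3/4 + 4*z^3 - 54*z^2 - 41*sqrt(2)*z^2/2 - 108*z - 63*sqrt(2)*z/2 - 63*sqrt(2)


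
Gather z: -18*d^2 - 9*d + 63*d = -18*d^2 + 54*d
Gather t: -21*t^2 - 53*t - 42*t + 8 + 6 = -21*t^2 - 95*t + 14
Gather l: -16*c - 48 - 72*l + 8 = -16*c - 72*l - 40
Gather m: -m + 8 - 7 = 1 - m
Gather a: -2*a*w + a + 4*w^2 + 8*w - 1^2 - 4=a*(1 - 2*w) + 4*w^2 + 8*w - 5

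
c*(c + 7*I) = c^2 + 7*I*c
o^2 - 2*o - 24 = (o - 6)*(o + 4)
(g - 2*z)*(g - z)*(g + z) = g^3 - 2*g^2*z - g*z^2 + 2*z^3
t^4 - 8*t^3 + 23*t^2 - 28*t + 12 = (t - 3)*(t - 2)^2*(t - 1)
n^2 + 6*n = n*(n + 6)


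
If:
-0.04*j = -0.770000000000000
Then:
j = 19.25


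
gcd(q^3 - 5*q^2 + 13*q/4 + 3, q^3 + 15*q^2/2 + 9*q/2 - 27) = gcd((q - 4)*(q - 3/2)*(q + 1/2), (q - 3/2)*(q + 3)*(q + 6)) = q - 3/2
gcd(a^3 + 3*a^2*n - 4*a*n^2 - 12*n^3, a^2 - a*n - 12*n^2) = a + 3*n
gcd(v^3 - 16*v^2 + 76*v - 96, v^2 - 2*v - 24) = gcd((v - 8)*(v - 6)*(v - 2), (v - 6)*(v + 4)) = v - 6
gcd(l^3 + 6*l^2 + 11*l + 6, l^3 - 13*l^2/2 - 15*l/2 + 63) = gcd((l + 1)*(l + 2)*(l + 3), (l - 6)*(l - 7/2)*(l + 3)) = l + 3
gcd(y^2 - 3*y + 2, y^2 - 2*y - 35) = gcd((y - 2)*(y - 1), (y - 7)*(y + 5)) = 1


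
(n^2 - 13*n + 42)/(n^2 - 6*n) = (n - 7)/n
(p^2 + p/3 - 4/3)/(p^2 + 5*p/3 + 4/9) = 3*(p - 1)/(3*p + 1)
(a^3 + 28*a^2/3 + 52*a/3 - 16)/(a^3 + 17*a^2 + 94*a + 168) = (a - 2/3)/(a + 7)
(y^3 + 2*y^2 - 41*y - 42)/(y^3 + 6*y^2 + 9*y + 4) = (y^2 + y - 42)/(y^2 + 5*y + 4)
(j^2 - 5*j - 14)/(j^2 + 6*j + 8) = (j - 7)/(j + 4)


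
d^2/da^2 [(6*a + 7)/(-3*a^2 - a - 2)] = 2*(27*(2*a + 1)*(3*a^2 + a + 2) - (6*a + 1)^2*(6*a + 7))/(3*a^2 + a + 2)^3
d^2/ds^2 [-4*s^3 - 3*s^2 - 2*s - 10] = -24*s - 6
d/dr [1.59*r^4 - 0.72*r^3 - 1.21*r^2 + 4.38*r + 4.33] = 6.36*r^3 - 2.16*r^2 - 2.42*r + 4.38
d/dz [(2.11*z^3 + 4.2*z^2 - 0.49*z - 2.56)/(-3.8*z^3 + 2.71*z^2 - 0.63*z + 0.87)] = (-3.5527136788005e-15*z^5 + 21.6781*z^4 - 6.3826*z^3 - 24.995*z^2 + 21.1832*z - 2.0391)/(14.44*z^6 - 20.596*z^5 + 12.1321*z^4 - 10.0266*z^3 + 5.1123*z^2 - 1.0962*z + 0.7569)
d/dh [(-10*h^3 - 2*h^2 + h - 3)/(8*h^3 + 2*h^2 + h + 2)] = (-4*h^4 - 36*h^3 + 8*h^2 + 4*h + 5)/(64*h^6 + 32*h^5 + 20*h^4 + 36*h^3 + 9*h^2 + 4*h + 4)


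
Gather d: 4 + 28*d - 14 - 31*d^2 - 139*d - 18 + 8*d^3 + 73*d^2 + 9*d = 8*d^3 + 42*d^2 - 102*d - 28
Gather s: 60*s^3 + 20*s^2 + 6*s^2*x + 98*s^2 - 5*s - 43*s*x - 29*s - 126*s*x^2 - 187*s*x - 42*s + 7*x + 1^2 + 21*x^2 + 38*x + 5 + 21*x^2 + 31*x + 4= 60*s^3 + s^2*(6*x + 118) + s*(-126*x^2 - 230*x - 76) + 42*x^2 + 76*x + 10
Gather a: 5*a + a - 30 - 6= 6*a - 36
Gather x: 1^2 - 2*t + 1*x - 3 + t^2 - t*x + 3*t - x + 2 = t^2 - t*x + t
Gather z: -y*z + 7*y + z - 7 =7*y + z*(1 - y) - 7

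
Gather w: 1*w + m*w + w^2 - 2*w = w^2 + w*(m - 1)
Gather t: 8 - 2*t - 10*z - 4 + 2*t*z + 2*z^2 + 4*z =t*(2*z - 2) + 2*z^2 - 6*z + 4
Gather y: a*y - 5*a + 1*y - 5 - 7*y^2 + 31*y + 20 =-5*a - 7*y^2 + y*(a + 32) + 15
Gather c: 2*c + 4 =2*c + 4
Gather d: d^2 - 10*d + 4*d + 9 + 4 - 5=d^2 - 6*d + 8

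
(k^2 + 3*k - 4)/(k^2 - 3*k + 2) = (k + 4)/(k - 2)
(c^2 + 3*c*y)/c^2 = (c + 3*y)/c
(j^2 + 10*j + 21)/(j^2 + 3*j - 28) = (j + 3)/(j - 4)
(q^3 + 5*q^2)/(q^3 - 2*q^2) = (q + 5)/(q - 2)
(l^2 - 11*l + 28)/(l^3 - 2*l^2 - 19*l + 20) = (l^2 - 11*l + 28)/(l^3 - 2*l^2 - 19*l + 20)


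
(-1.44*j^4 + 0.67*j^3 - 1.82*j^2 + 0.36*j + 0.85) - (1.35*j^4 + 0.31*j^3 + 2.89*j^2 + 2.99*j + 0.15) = -2.79*j^4 + 0.36*j^3 - 4.71*j^2 - 2.63*j + 0.7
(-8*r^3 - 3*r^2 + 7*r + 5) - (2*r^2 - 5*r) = -8*r^3 - 5*r^2 + 12*r + 5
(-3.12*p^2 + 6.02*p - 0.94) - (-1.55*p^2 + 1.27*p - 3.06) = -1.57*p^2 + 4.75*p + 2.12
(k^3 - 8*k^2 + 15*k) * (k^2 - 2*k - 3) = k^5 - 10*k^4 + 28*k^3 - 6*k^2 - 45*k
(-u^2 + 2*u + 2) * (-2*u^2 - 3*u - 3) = 2*u^4 - u^3 - 7*u^2 - 12*u - 6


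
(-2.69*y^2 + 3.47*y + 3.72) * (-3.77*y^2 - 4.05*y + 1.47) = 10.1413*y^4 - 2.1874*y^3 - 32.0322*y^2 - 9.9651*y + 5.4684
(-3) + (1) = -2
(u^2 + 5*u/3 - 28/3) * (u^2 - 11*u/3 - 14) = u^4 - 2*u^3 - 265*u^2/9 + 98*u/9 + 392/3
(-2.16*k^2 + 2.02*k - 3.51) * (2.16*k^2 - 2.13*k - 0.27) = -4.6656*k^4 + 8.964*k^3 - 11.301*k^2 + 6.9309*k + 0.9477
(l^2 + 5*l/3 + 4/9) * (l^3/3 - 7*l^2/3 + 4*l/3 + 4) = l^5/3 - 16*l^4/9 - 65*l^3/27 + 140*l^2/27 + 196*l/27 + 16/9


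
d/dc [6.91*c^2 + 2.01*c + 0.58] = 13.82*c + 2.01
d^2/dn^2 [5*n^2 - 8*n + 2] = 10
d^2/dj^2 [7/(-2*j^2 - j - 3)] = 14*(4*j^2 + 2*j - (4*j + 1)^2 + 6)/(2*j^2 + j + 3)^3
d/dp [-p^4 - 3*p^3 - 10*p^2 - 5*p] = -4*p^3 - 9*p^2 - 20*p - 5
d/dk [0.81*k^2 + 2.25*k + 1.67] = 1.62*k + 2.25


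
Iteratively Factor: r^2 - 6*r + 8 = (r - 2)*(r - 4)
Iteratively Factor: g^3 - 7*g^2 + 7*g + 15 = (g - 5)*(g^2 - 2*g - 3) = (g - 5)*(g - 3)*(g + 1)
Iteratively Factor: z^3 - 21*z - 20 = (z + 4)*(z^2 - 4*z - 5) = (z + 1)*(z + 4)*(z - 5)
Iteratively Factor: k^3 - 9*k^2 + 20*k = (k - 4)*(k^2 - 5*k) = (k - 5)*(k - 4)*(k)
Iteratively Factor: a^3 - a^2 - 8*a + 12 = (a - 2)*(a^2 + a - 6) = (a - 2)^2*(a + 3)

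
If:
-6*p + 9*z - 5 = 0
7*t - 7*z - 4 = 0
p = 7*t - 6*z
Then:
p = 41/3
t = 215/21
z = 29/3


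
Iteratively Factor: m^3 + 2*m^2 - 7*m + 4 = (m - 1)*(m^2 + 3*m - 4) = (m - 1)^2*(m + 4)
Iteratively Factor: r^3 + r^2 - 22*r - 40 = (r + 2)*(r^2 - r - 20) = (r + 2)*(r + 4)*(r - 5)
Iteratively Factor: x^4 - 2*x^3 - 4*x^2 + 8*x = (x - 2)*(x^3 - 4*x) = (x - 2)*(x + 2)*(x^2 - 2*x) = (x - 2)^2*(x + 2)*(x)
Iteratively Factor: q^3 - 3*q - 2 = (q - 2)*(q^2 + 2*q + 1) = (q - 2)*(q + 1)*(q + 1)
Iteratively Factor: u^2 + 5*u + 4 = (u + 1)*(u + 4)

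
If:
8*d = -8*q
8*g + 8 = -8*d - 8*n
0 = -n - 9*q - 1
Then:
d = -q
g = 10*q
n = -9*q - 1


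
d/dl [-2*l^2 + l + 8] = 1 - 4*l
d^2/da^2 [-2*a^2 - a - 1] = -4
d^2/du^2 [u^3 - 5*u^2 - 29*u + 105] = 6*u - 10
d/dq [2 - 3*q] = -3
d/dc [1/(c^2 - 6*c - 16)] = 2*(3 - c)/(-c^2 + 6*c + 16)^2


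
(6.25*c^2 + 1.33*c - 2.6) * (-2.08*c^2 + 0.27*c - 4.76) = -13.0*c^4 - 1.0789*c^3 - 23.9829*c^2 - 7.0328*c + 12.376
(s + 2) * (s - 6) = s^2 - 4*s - 12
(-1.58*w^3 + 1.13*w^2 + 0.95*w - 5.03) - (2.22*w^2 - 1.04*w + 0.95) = -1.58*w^3 - 1.09*w^2 + 1.99*w - 5.98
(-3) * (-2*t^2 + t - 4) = 6*t^2 - 3*t + 12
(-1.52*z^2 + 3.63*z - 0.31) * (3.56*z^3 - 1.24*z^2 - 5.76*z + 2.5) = -5.4112*z^5 + 14.8076*z^4 + 3.1504*z^3 - 24.3244*z^2 + 10.8606*z - 0.775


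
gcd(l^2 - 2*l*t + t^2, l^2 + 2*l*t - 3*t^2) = -l + t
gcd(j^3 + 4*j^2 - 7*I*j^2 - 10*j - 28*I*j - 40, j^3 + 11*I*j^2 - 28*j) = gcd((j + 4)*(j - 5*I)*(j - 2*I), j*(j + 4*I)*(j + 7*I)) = 1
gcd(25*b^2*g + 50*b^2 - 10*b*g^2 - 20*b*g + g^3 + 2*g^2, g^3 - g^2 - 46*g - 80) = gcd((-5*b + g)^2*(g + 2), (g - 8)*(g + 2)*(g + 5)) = g + 2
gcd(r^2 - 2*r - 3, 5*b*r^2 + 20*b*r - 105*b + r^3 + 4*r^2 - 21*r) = r - 3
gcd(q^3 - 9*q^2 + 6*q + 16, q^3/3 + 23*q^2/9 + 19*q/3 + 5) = 1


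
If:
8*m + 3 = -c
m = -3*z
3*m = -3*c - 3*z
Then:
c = 3/11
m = -9/22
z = 3/22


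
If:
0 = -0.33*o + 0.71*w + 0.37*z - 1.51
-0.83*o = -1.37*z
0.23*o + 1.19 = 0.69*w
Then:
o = 2.18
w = 2.45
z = 1.32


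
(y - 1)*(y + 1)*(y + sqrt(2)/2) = y^3 + sqrt(2)*y^2/2 - y - sqrt(2)/2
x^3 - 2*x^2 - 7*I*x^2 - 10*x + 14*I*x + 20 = (x - 2)*(x - 5*I)*(x - 2*I)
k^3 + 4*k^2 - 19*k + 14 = (k - 2)*(k - 1)*(k + 7)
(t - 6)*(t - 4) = t^2 - 10*t + 24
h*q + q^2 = q*(h + q)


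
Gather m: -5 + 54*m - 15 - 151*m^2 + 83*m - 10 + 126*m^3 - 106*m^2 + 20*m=126*m^3 - 257*m^2 + 157*m - 30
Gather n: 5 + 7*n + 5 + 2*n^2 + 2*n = 2*n^2 + 9*n + 10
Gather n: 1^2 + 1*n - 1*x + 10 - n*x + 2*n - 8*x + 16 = n*(3 - x) - 9*x + 27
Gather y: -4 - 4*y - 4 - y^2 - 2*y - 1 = -y^2 - 6*y - 9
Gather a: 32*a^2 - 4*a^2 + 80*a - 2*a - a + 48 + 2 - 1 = 28*a^2 + 77*a + 49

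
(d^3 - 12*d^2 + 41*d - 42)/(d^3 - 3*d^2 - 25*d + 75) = (d^2 - 9*d + 14)/(d^2 - 25)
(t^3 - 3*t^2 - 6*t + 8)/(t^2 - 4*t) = t + 1 - 2/t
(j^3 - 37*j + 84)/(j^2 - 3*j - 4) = (j^2 + 4*j - 21)/(j + 1)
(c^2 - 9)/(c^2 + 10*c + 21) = (c - 3)/(c + 7)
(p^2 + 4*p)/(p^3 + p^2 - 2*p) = (p + 4)/(p^2 + p - 2)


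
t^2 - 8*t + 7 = (t - 7)*(t - 1)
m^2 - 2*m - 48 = (m - 8)*(m + 6)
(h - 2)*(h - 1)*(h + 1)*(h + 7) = h^4 + 5*h^3 - 15*h^2 - 5*h + 14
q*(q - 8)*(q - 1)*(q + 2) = q^4 - 7*q^3 - 10*q^2 + 16*q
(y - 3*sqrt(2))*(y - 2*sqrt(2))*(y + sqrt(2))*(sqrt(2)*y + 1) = sqrt(2)*y^4 - 7*y^3 - 2*sqrt(2)*y^2 + 26*y + 12*sqrt(2)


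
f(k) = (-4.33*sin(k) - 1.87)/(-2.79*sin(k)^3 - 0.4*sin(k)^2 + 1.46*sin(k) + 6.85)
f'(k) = (-4.33*sin(k) - 1.87)*(8.37*sin(k)^2*cos(k) + 0.8*sin(k)*cos(k) - 1.46*cos(k))/(-2.79*sin(k)^3 - 0.4*sin(k)^2 + 1.46*sin(k) + 6.85)^2 - 4.33*cos(k)/(-2.79*sin(k)^3 - 0.4*sin(k)^2 + 1.46*sin(k) + 6.85)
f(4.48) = 0.31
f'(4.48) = 0.08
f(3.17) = -0.26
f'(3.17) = 0.58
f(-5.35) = -0.85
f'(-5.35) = -0.77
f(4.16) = 0.26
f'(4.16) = 0.25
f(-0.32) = -0.08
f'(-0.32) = -0.63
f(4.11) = 0.24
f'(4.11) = 0.28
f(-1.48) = 0.31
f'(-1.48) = -0.03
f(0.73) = -0.70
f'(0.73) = -0.69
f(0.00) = -0.27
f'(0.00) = -0.57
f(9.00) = -0.51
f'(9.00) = 0.57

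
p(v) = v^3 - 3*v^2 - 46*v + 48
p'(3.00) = -37.00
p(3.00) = -90.00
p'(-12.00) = 458.00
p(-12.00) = -1560.00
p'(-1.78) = -25.81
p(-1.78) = 114.74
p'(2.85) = -38.73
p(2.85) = -84.32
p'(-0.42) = -42.95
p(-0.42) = 66.72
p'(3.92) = -23.42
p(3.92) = -118.18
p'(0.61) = -48.54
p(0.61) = 19.05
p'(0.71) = -48.75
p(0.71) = 14.19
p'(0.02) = -46.12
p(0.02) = 47.08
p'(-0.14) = -45.10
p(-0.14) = 54.38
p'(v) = 3*v^2 - 6*v - 46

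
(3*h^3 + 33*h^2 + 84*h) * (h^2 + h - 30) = 3*h^5 + 36*h^4 + 27*h^3 - 906*h^2 - 2520*h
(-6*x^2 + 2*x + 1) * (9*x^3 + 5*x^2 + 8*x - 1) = -54*x^5 - 12*x^4 - 29*x^3 + 27*x^2 + 6*x - 1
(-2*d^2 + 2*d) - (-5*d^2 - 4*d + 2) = 3*d^2 + 6*d - 2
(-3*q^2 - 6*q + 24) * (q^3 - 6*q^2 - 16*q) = -3*q^5 + 12*q^4 + 108*q^3 - 48*q^2 - 384*q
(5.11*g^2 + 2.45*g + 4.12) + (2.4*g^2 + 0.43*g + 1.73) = 7.51*g^2 + 2.88*g + 5.85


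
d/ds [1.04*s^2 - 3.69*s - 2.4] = 2.08*s - 3.69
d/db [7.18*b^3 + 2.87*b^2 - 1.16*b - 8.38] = 21.54*b^2 + 5.74*b - 1.16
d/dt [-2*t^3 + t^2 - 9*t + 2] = -6*t^2 + 2*t - 9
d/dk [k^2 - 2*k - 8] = 2*k - 2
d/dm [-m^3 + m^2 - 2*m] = -3*m^2 + 2*m - 2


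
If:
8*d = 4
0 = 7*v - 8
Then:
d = 1/2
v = 8/7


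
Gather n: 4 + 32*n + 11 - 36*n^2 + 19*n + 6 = -36*n^2 + 51*n + 21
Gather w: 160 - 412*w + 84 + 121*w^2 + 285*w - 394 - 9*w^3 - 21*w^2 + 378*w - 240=-9*w^3 + 100*w^2 + 251*w - 390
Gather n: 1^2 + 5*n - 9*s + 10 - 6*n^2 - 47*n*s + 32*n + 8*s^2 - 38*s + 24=-6*n^2 + n*(37 - 47*s) + 8*s^2 - 47*s + 35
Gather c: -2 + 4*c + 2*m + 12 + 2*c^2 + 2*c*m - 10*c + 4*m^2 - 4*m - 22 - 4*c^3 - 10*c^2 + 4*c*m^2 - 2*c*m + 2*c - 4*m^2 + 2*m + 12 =-4*c^3 - 8*c^2 + c*(4*m^2 - 4)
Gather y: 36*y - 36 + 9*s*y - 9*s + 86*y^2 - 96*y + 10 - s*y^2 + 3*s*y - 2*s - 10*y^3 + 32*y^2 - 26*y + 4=-11*s - 10*y^3 + y^2*(118 - s) + y*(12*s - 86) - 22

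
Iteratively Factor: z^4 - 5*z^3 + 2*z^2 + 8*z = (z + 1)*(z^3 - 6*z^2 + 8*z) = (z - 2)*(z + 1)*(z^2 - 4*z) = (z - 4)*(z - 2)*(z + 1)*(z)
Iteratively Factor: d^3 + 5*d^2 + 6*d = (d)*(d^2 + 5*d + 6) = d*(d + 2)*(d + 3)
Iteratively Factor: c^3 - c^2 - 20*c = (c - 5)*(c^2 + 4*c) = c*(c - 5)*(c + 4)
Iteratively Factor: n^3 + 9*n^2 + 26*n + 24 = (n + 4)*(n^2 + 5*n + 6) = (n + 3)*(n + 4)*(n + 2)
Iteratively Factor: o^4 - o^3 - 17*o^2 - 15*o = (o - 5)*(o^3 + 4*o^2 + 3*o) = (o - 5)*(o + 3)*(o^2 + o) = (o - 5)*(o + 1)*(o + 3)*(o)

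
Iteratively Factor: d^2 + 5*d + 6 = (d + 2)*(d + 3)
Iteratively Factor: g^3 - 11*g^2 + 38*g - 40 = (g - 5)*(g^2 - 6*g + 8) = (g - 5)*(g - 2)*(g - 4)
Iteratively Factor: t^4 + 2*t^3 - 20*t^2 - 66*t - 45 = (t + 3)*(t^3 - t^2 - 17*t - 15) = (t - 5)*(t + 3)*(t^2 + 4*t + 3) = (t - 5)*(t + 1)*(t + 3)*(t + 3)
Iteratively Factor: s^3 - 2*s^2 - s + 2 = (s + 1)*(s^2 - 3*s + 2) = (s - 1)*(s + 1)*(s - 2)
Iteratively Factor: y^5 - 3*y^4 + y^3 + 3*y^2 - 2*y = (y + 1)*(y^4 - 4*y^3 + 5*y^2 - 2*y) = (y - 1)*(y + 1)*(y^3 - 3*y^2 + 2*y) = (y - 2)*(y - 1)*(y + 1)*(y^2 - y) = (y - 2)*(y - 1)^2*(y + 1)*(y)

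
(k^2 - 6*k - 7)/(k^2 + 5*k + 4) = (k - 7)/(k + 4)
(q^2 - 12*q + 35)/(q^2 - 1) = (q^2 - 12*q + 35)/(q^2 - 1)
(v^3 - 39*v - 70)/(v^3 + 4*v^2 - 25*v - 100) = (v^2 - 5*v - 14)/(v^2 - v - 20)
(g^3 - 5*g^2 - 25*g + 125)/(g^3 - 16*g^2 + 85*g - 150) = (g + 5)/(g - 6)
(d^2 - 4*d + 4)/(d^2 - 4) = (d - 2)/(d + 2)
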